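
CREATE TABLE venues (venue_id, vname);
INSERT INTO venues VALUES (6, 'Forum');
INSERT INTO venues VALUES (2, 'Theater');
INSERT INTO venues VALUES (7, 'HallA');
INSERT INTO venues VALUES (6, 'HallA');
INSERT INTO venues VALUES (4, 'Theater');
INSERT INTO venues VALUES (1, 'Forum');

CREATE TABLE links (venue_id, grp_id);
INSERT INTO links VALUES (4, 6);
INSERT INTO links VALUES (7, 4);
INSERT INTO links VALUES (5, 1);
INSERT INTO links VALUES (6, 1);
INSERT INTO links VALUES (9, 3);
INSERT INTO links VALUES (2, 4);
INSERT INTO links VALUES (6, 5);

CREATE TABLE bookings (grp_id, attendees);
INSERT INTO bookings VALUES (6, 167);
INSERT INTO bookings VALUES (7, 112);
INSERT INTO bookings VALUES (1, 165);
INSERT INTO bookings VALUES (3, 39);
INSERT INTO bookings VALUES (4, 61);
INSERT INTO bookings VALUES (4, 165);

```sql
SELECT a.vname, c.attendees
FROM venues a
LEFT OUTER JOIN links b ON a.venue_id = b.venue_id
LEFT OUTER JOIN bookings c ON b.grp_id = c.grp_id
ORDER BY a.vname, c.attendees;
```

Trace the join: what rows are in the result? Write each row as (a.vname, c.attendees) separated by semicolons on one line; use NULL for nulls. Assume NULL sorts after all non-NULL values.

(Forum, 165); (Forum, NULL); (Forum, NULL); (HallA, 61); (HallA, 165); (HallA, 165); (HallA, NULL); (Theater, 61); (Theater, 165); (Theater, 167)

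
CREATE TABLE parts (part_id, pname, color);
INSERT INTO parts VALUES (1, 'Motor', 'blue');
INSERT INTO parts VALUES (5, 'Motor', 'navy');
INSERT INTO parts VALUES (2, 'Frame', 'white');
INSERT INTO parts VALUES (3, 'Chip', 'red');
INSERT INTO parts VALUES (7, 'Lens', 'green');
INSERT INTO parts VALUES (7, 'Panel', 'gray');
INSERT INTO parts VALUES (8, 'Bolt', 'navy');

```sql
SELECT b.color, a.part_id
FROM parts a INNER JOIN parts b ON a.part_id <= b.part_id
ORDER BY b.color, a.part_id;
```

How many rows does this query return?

INNER JOIN keeps only pairs where the ON condition holds.
Matching on a.part_id <= b.part_id.
Matched pairs: 29.
Total: 29 rows.

29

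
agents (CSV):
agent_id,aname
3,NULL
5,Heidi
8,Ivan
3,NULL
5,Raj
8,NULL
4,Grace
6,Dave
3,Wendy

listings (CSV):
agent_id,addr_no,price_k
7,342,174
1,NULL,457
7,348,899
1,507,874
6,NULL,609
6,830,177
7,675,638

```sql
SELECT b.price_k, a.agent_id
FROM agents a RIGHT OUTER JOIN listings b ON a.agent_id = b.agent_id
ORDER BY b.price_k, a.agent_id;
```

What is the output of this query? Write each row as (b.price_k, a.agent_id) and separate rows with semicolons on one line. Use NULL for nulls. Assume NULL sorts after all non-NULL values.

(174, NULL); (177, 6); (457, NULL); (609, 6); (638, NULL); (874, NULL); (899, NULL)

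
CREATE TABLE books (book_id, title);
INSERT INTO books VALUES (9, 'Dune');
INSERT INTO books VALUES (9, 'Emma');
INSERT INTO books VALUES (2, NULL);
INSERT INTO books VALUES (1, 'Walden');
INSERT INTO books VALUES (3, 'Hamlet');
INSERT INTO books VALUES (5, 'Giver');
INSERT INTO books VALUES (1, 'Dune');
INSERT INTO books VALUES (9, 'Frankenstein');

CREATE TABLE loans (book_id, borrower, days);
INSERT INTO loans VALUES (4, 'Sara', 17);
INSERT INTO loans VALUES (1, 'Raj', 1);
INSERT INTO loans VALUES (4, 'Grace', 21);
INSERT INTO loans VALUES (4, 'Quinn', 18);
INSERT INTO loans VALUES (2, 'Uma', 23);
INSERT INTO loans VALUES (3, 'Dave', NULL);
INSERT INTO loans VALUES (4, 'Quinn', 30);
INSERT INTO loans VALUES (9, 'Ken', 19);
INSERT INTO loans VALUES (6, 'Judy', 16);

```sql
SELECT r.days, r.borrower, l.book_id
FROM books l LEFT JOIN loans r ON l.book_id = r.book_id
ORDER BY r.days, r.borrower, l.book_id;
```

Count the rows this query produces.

8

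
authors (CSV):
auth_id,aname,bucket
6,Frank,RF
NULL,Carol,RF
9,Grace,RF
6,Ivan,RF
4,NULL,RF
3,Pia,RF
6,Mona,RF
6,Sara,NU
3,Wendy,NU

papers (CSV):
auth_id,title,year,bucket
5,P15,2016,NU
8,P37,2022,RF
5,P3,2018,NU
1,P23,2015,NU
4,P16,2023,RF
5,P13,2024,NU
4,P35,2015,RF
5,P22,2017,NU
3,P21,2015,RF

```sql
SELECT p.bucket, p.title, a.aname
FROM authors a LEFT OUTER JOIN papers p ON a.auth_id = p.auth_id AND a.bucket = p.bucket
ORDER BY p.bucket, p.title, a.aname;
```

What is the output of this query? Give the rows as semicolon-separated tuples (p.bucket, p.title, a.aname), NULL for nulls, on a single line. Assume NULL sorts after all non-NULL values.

(RF, P16, NULL); (RF, P21, Pia); (RF, P35, NULL); (NULL, NULL, Carol); (NULL, NULL, Frank); (NULL, NULL, Grace); (NULL, NULL, Ivan); (NULL, NULL, Mona); (NULL, NULL, Sara); (NULL, NULL, Wendy)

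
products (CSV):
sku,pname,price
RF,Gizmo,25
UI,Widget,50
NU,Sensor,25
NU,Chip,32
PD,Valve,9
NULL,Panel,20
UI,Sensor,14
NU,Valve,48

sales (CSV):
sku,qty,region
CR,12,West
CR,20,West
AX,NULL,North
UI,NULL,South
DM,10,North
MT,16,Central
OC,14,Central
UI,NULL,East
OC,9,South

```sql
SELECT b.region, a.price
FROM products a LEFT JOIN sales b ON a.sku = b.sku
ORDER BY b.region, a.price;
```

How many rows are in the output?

10

LEFT JOIN keeps every row from `products`; unmatched rows get NULL for `sales`'s columns.
Matching on a.sku = b.sku. A NULL in a compared column never satisfies the condition.
Matched pairs: 4; unmatched a rows kept: 6.
Total: 4 matched + 6 padded = 10 rows.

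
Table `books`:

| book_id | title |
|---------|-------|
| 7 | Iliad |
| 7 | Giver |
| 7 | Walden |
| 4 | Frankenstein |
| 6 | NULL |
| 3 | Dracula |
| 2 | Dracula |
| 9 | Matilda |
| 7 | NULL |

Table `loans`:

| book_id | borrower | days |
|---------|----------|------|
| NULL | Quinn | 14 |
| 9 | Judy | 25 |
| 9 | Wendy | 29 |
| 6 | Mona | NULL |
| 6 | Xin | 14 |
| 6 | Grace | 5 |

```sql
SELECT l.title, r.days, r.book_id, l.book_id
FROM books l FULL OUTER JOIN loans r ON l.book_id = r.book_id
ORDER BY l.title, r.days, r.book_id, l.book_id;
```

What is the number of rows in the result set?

FULL OUTER JOIN keeps every row from both sides; unmatched rows get NULL for the other side's columns.
Matching on l.book_id = r.book_id. A NULL in a compared column never satisfies the condition.
- l[0] book_id=7 → no match; kept with NULLs on the r side.
- l[1] book_id=7 → no match; kept with NULLs on the r side.
- l[2] book_id=7 → no match; kept with NULLs on the r side.
- l[3] book_id=4 → no match; kept with NULLs on the r side.
- l[4] book_id=6 → 3 match(es) in r → 3 row(s).
- l[5] book_id=3 → no match; kept with NULLs on the r side.
- l[6] book_id=2 → no match; kept with NULLs on the r side.
- l[7] book_id=9 → 2 match(es) in r → 2 row(s).
- l[8] book_id=7 → no match; kept with NULLs on the r side.
- 1 r row(s) had no l match → kept, l columns NULL.
Total: 5 matched + 8 padded = 13 rows.

13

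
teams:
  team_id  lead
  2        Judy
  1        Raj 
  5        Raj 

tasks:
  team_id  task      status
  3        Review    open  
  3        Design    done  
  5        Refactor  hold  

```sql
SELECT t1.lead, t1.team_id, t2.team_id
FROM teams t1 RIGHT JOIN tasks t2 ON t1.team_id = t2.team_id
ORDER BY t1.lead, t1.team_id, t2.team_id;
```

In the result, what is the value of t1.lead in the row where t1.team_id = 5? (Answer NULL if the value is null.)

RIGHT JOIN keeps every row from `tasks`; unmatched rows get NULL for `teams`'s columns.
Matching on t1.team_id = t2.team_id.
Matched pairs: 1; unmatched t2 rows kept: 2.

Raj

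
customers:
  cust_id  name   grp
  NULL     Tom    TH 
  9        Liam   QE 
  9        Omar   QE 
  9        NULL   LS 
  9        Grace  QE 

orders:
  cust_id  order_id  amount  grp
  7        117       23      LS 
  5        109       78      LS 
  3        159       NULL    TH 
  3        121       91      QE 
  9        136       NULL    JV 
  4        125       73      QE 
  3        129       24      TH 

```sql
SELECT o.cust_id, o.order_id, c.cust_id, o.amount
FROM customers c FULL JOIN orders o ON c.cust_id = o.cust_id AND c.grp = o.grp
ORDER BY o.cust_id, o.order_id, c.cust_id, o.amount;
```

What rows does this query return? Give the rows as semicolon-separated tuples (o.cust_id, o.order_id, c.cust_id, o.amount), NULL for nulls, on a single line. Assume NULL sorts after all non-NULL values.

(3, 121, NULL, 91); (3, 129, NULL, 24); (3, 159, NULL, NULL); (4, 125, NULL, 73); (5, 109, NULL, 78); (7, 117, NULL, 23); (9, 136, NULL, NULL); (NULL, NULL, 9, NULL); (NULL, NULL, 9, NULL); (NULL, NULL, 9, NULL); (NULL, NULL, 9, NULL); (NULL, NULL, NULL, NULL)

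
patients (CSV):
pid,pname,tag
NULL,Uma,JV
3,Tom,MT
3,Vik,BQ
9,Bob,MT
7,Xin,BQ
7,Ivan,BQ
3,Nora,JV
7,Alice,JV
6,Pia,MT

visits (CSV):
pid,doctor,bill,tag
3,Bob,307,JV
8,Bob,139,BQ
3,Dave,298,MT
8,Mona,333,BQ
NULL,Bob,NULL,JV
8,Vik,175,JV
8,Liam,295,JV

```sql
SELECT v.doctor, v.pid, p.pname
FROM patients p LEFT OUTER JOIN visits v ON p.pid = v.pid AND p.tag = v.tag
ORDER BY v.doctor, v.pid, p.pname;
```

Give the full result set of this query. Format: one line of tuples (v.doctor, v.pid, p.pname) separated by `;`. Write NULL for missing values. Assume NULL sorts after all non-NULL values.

LEFT JOIN keeps every row from `patients`; unmatched rows get NULL for `visits`'s columns.
Matching on p.pid = v.pid AND p.tag = v.tag. A NULL in a compared column never satisfies the condition.
Matched pairs: 2; unmatched p rows kept: 7.

(Bob, 3, Nora); (Dave, 3, Tom); (NULL, NULL, Alice); (NULL, NULL, Bob); (NULL, NULL, Ivan); (NULL, NULL, Pia); (NULL, NULL, Uma); (NULL, NULL, Vik); (NULL, NULL, Xin)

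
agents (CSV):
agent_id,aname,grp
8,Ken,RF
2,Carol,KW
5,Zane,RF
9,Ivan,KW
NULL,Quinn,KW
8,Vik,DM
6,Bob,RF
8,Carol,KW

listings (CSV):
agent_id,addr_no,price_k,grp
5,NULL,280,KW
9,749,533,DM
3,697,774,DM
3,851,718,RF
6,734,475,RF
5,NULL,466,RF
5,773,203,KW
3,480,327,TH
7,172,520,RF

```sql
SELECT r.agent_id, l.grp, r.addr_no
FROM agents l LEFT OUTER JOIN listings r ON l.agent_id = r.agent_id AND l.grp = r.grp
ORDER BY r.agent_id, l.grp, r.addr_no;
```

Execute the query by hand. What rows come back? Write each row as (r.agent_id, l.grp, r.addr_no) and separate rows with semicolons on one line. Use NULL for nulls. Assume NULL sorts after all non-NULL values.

(5, RF, NULL); (6, RF, 734); (NULL, DM, NULL); (NULL, KW, NULL); (NULL, KW, NULL); (NULL, KW, NULL); (NULL, KW, NULL); (NULL, RF, NULL)

LEFT JOIN keeps every row from `agents`; unmatched rows get NULL for `listings`'s columns.
Matching on l.agent_id = r.agent_id AND l.grp = r.grp. A NULL in a compared column never satisfies the condition.
Matched pairs: 2; unmatched l rows kept: 6.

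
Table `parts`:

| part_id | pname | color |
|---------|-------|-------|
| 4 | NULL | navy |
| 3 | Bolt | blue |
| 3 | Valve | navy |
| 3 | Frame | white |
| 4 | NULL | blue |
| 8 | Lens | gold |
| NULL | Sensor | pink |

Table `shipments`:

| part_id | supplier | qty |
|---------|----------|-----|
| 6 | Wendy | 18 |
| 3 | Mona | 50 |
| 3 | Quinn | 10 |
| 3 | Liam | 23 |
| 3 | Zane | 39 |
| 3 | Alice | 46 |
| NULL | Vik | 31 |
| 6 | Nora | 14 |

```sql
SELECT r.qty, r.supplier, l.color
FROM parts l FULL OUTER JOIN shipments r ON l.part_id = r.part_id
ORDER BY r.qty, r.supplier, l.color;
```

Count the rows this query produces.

22

FULL OUTER JOIN keeps every row from both sides; unmatched rows get NULL for the other side's columns.
Matching on l.part_id = r.part_id. A NULL in a compared column never satisfies the condition.
- l row (part_id=4): no match → kept, r columns NULL.
- l row (part_id=3): matches 5 r row(s) → 5 output row(s).
- l row (part_id=3): matches 5 r row(s) → 5 output row(s).
- l row (part_id=3): matches 5 r row(s) → 5 output row(s).
- l row (part_id=4): no match → kept, r columns NULL.
- l row (part_id=8): no match → kept, r columns NULL.
- l row (part_id=NULL): no match → kept, r columns NULL.
- 3 row(s) from r found no l partner → padded with NULL.
Total: 15 matched + 7 padded = 22 rows.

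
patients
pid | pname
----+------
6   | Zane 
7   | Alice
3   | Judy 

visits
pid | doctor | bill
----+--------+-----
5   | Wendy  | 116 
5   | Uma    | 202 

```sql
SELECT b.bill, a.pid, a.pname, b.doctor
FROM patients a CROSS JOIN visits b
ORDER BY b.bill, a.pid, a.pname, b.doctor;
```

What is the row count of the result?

6

CROSS JOIN pairs every row of `patients` with every row of `visits`: 3 × 2 = 6 rows.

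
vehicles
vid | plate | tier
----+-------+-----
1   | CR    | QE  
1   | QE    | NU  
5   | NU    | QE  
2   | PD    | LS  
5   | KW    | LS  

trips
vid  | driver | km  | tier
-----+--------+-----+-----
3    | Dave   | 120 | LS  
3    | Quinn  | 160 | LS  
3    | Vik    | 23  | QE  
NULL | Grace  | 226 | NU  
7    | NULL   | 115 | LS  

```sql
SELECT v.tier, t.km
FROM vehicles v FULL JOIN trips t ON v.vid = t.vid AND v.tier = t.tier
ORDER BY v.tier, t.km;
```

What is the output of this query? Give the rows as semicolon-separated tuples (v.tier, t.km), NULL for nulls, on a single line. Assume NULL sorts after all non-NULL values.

(LS, NULL); (LS, NULL); (NU, NULL); (QE, NULL); (QE, NULL); (NULL, 23); (NULL, 115); (NULL, 120); (NULL, 160); (NULL, 226)

FULL OUTER JOIN keeps every row from both sides; unmatched rows get NULL for the other side's columns.
Matching on v.vid = t.vid AND v.tier = t.tier. A NULL in a compared column never satisfies the condition.
Matched pairs: 0; unmatched v rows kept: 5; unmatched t rows kept: 5.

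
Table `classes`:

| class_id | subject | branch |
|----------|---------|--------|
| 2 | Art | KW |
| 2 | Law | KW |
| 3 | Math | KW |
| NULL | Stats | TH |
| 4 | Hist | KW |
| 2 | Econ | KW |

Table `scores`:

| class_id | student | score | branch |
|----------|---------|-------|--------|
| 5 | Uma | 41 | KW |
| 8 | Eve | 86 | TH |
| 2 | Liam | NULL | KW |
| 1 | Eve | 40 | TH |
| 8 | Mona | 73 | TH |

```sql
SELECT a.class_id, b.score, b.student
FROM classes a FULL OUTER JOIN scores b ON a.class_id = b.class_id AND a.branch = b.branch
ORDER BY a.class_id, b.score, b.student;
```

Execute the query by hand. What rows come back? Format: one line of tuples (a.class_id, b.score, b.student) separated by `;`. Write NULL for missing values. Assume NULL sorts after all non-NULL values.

(2, NULL, Liam); (2, NULL, Liam); (2, NULL, Liam); (3, NULL, NULL); (4, NULL, NULL); (NULL, 40, Eve); (NULL, 41, Uma); (NULL, 73, Mona); (NULL, 86, Eve); (NULL, NULL, NULL)

FULL OUTER JOIN keeps every row from both sides; unmatched rows get NULL for the other side's columns.
Matching on a.class_id = b.class_id AND a.branch = b.branch. A NULL in a compared column never satisfies the condition.
Matched pairs: 3; unmatched a rows kept: 3; unmatched b rows kept: 4.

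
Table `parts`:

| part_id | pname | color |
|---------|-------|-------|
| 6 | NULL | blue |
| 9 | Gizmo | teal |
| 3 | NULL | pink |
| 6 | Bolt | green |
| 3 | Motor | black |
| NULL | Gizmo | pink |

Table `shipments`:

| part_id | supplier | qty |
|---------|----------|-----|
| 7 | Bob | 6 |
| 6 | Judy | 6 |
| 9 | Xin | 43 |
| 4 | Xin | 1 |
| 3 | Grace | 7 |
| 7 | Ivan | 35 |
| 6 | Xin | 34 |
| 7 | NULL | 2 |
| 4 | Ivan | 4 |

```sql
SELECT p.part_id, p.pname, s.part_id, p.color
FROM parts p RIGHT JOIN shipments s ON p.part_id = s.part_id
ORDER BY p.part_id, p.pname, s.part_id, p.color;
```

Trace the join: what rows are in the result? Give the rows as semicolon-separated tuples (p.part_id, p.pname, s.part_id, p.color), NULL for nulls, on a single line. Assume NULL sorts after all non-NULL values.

(3, Motor, 3, black); (3, NULL, 3, pink); (6, Bolt, 6, green); (6, Bolt, 6, green); (6, NULL, 6, blue); (6, NULL, 6, blue); (9, Gizmo, 9, teal); (NULL, NULL, 4, NULL); (NULL, NULL, 4, NULL); (NULL, NULL, 7, NULL); (NULL, NULL, 7, NULL); (NULL, NULL, 7, NULL)

RIGHT JOIN keeps every row from `shipments`; unmatched rows get NULL for `parts`'s columns.
Matching on p.part_id = s.part_id. A NULL in a compared column never satisfies the condition.
- part_id=6: 2 matching s row(s), so 2 row(s) emitted.
- part_id=9: 1 matching s row(s), so 1 row(s) emitted.
- part_id=3: 1 matching s row(s), so 1 row(s) emitted.
- part_id=6: 2 matching s row(s), so 2 row(s) emitted.
- part_id=3: 1 matching s row(s), so 1 row(s) emitted.
- part_id=NULL: no matching s row.
- 5 row(s) from s found no p partner → padded with NULL.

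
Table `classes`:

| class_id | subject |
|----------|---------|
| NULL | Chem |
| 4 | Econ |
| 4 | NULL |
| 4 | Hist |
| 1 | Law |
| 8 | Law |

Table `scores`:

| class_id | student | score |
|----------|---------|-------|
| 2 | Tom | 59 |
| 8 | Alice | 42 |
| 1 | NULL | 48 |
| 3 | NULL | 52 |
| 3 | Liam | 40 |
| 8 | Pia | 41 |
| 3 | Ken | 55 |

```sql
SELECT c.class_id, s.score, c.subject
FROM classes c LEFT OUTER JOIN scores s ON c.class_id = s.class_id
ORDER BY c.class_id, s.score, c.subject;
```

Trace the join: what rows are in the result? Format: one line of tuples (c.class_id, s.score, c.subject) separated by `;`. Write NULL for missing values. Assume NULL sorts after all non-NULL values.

LEFT JOIN keeps every row from `classes`; unmatched rows get NULL for `scores`'s columns.
Matching on c.class_id = s.class_id. A NULL in a compared column never satisfies the condition.
- c[0] class_id=NULL → no match; kept with NULLs on the s side.
- c[1] class_id=4 → no match; kept with NULLs on the s side.
- c[2] class_id=4 → no match; kept with NULLs on the s side.
- c[3] class_id=4 → no match; kept with NULLs on the s side.
- c[4] class_id=1 → 1 match(es) in s → 1 row(s).
- c[5] class_id=8 → 2 match(es) in s → 2 row(s).
After projecting and ordering:
c.class_id | s.score | c.subject
1 | 48 | Law
4 | NULL | Econ
4 | NULL | Hist
4 | NULL | NULL
8 | 41 | Law
8 | 42 | Law
NULL | NULL | Chem

(1, 48, Law); (4, NULL, Econ); (4, NULL, Hist); (4, NULL, NULL); (8, 41, Law); (8, 42, Law); (NULL, NULL, Chem)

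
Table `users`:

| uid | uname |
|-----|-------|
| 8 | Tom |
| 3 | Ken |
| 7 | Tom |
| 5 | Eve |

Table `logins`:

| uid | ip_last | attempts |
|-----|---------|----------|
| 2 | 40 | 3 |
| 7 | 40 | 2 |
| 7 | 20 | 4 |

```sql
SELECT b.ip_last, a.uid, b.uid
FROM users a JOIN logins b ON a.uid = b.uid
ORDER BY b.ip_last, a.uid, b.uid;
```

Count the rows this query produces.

2

INNER JOIN keeps only pairs where the ON condition holds.
Matching on a.uid = b.uid.
Matched pairs: 2.
Total: 2 rows.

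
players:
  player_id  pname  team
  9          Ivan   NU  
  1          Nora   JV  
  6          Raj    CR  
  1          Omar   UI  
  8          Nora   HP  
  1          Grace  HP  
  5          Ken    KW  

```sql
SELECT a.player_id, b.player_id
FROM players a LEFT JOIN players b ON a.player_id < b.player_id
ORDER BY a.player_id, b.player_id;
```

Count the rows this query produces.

19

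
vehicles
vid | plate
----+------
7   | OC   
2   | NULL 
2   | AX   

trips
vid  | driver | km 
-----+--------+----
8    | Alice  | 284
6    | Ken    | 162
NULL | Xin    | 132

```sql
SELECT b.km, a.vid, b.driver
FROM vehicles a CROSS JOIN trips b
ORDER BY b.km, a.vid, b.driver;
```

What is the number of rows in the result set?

9

CROSS JOIN pairs every row of `vehicles` with every row of `trips`: 3 × 3 = 9 rows.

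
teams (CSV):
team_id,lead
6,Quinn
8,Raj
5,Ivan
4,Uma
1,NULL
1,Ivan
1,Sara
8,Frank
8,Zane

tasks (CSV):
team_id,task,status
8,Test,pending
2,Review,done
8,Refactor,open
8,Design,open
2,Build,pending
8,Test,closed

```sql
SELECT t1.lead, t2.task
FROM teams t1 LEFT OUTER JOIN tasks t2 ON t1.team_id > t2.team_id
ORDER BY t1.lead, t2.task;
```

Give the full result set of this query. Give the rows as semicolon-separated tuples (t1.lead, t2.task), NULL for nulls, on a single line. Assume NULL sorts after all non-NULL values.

LEFT JOIN keeps every row from `teams`; unmatched rows get NULL for `tasks`'s columns.
Matching on t1.team_id > t2.team_id.
- t1 (team_id=6) pairs with 2 row(s) of t2.
- t1 (team_id=8) pairs with 2 row(s) of t2.
- t1 (team_id=5) pairs with 2 row(s) of t2.
- t1 (team_id=4) pairs with 2 row(s) of t2.
- t1 (team_id=1) has no partner → padded with NULL.
- t1 (team_id=1) has no partner → padded with NULL.
- t1 (team_id=1) has no partner → padded with NULL.
- t1 (team_id=8) pairs with 2 row(s) of t2.
- t1 (team_id=8) pairs with 2 row(s) of t2.

(Frank, Build); (Frank, Review); (Ivan, Build); (Ivan, Review); (Ivan, NULL); (Quinn, Build); (Quinn, Review); (Raj, Build); (Raj, Review); (Sara, NULL); (Uma, Build); (Uma, Review); (Zane, Build); (Zane, Review); (NULL, NULL)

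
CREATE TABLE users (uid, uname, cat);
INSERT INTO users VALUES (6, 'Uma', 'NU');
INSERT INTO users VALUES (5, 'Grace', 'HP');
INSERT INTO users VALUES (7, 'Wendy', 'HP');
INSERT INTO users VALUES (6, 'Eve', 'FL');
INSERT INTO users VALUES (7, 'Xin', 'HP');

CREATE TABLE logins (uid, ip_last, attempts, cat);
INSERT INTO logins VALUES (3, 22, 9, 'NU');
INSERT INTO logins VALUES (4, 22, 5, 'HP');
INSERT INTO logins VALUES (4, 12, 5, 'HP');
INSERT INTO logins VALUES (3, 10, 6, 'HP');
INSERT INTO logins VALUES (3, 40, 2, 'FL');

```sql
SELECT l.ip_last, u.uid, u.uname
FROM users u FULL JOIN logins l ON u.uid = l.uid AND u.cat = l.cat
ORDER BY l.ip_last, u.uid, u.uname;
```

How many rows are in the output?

10

FULL OUTER JOIN keeps every row from both sides; unmatched rows get NULL for the other side's columns.
Matching on u.uid = l.uid AND u.cat = l.cat.
- u row (uid=6, cat=NU): no match → kept, l columns NULL.
- u row (uid=5, cat=HP): no match → kept, l columns NULL.
- u row (uid=7, cat=HP): no match → kept, l columns NULL.
- u row (uid=6, cat=FL): no match → kept, l columns NULL.
- u row (uid=7, cat=HP): no match → kept, l columns NULL.
- 5 row(s) from l found no u partner → padded with NULL.
Total: 0 matched + 10 padded = 10 rows.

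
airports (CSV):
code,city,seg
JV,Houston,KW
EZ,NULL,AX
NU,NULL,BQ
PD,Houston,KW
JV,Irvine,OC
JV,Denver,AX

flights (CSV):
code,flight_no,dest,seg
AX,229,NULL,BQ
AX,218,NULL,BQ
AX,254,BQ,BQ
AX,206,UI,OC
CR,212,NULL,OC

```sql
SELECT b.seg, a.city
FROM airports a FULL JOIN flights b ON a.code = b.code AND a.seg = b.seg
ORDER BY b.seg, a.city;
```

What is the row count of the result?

11

FULL OUTER JOIN keeps every row from both sides; unmatched rows get NULL for the other side's columns.
Matching on a.code = b.code AND a.seg = b.seg.
- code=JV, seg=KW: no b row matches, row kept with b columns NULL.
- code=EZ, seg=AX: no b row matches, row kept with b columns NULL.
- code=NU, seg=BQ: no b row matches, row kept with b columns NULL.
- code=PD, seg=KW: no b row matches, row kept with b columns NULL.
- code=JV, seg=OC: no b row matches, row kept with b columns NULL.
- code=JV, seg=AX: no b row matches, row kept with b columns NULL.
- 5 b row(s) had no a match → kept, a columns NULL.
Total: 0 matched + 11 padded = 11 rows.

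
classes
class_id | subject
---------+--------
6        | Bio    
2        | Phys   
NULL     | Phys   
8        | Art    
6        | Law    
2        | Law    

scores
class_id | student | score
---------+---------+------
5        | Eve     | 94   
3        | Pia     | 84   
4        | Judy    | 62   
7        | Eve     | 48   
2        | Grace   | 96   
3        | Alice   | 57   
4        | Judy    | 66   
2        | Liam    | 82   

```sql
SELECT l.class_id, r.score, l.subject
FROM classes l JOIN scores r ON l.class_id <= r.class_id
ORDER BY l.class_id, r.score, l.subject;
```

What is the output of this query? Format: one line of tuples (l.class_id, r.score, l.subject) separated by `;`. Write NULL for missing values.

(2, 48, Law); (2, 48, Phys); (2, 57, Law); (2, 57, Phys); (2, 62, Law); (2, 62, Phys); (2, 66, Law); (2, 66, Phys); (2, 82, Law); (2, 82, Phys); (2, 84, Law); (2, 84, Phys); (2, 94, Law); (2, 94, Phys); (2, 96, Law); (2, 96, Phys); (6, 48, Bio); (6, 48, Law)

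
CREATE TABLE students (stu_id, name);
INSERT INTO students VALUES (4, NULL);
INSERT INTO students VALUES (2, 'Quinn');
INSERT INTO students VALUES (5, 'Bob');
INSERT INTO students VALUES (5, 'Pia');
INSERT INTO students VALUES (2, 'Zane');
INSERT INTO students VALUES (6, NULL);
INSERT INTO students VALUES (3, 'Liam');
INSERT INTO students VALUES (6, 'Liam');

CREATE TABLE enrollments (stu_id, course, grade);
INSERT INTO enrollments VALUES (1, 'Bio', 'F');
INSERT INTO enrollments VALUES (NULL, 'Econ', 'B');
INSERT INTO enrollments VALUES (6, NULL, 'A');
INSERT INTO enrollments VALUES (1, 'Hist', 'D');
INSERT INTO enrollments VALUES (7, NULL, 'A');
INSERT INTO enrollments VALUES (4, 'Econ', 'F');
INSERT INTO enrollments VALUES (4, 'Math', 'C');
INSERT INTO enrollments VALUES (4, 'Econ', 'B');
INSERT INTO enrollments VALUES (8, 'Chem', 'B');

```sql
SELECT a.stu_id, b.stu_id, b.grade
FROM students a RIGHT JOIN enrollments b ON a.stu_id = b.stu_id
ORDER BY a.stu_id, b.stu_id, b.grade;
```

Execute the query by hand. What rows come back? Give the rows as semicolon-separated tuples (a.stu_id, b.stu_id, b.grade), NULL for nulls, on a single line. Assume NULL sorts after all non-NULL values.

RIGHT JOIN keeps every row from `enrollments`; unmatched rows get NULL for `students`'s columns.
Matching on a.stu_id = b.stu_id. A NULL in a compared column never satisfies the condition.
- a row (stu_id=4): matches 3 b row(s) → 3 output row(s).
- a row (stu_id=2): no match.
- a row (stu_id=5): no match.
- a row (stu_id=5): no match.
- a row (stu_id=2): no match.
- a row (stu_id=6): matches 1 b row(s) → 1 output row(s).
- a row (stu_id=3): no match.
- a row (stu_id=6): matches 1 b row(s) → 1 output row(s).
- 5 b row(s) had no a match → kept, a columns NULL.
After projecting and ordering:
a.stu_id | b.stu_id | b.grade
4 | 4 | B
4 | 4 | C
4 | 4 | F
6 | 6 | A
6 | 6 | A
NULL | 1 | D
NULL | 1 | F
NULL | 7 | A
NULL | 8 | B
NULL | NULL | B

(4, 4, B); (4, 4, C); (4, 4, F); (6, 6, A); (6, 6, A); (NULL, 1, D); (NULL, 1, F); (NULL, 7, A); (NULL, 8, B); (NULL, NULL, B)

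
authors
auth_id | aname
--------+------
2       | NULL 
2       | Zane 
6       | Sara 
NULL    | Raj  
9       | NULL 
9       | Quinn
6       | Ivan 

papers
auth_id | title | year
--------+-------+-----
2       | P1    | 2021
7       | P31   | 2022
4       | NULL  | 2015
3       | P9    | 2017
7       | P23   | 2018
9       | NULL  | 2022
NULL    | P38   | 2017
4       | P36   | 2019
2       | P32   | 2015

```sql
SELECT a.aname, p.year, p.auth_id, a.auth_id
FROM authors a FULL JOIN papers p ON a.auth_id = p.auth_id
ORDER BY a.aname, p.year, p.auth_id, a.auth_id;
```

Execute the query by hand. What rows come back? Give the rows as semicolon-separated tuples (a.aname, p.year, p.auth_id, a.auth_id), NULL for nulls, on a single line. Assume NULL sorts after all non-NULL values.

(Ivan, NULL, NULL, 6); (Quinn, 2022, 9, 9); (Raj, NULL, NULL, NULL); (Sara, NULL, NULL, 6); (Zane, 2015, 2, 2); (Zane, 2021, 2, 2); (NULL, 2015, 2, 2); (NULL, 2015, 4, NULL); (NULL, 2017, 3, NULL); (NULL, 2017, NULL, NULL); (NULL, 2018, 7, NULL); (NULL, 2019, 4, NULL); (NULL, 2021, 2, 2); (NULL, 2022, 7, NULL); (NULL, 2022, 9, 9)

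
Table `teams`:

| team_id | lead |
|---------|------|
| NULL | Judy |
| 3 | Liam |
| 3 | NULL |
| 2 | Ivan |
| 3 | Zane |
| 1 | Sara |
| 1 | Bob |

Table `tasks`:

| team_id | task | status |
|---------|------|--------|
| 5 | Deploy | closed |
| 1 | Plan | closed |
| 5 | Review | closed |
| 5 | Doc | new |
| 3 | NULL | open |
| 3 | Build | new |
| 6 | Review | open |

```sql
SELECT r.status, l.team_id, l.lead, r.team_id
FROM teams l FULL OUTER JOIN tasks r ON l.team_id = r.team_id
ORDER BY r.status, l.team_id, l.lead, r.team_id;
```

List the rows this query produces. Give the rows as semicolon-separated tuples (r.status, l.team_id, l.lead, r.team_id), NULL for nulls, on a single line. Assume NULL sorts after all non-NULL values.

FULL OUTER JOIN keeps every row from both sides; unmatched rows get NULL for the other side's columns.
Matching on l.team_id = r.team_id. A NULL in a compared column never satisfies the condition.
- l (team_id=NULL) has no partner → padded with NULL.
- l (team_id=3) pairs with 2 row(s) of r.
- l (team_id=3) pairs with 2 row(s) of r.
- l (team_id=2) has no partner → padded with NULL.
- l (team_id=3) pairs with 2 row(s) of r.
- l (team_id=1) pairs with 1 row(s) of r.
- l (team_id=1) pairs with 1 row(s) of r.
- 4 row(s) from r found no l partner → padded with NULL.

(closed, 1, Bob, 1); (closed, 1, Sara, 1); (closed, NULL, NULL, 5); (closed, NULL, NULL, 5); (new, 3, Liam, 3); (new, 3, Zane, 3); (new, 3, NULL, 3); (new, NULL, NULL, 5); (open, 3, Liam, 3); (open, 3, Zane, 3); (open, 3, NULL, 3); (open, NULL, NULL, 6); (NULL, 2, Ivan, NULL); (NULL, NULL, Judy, NULL)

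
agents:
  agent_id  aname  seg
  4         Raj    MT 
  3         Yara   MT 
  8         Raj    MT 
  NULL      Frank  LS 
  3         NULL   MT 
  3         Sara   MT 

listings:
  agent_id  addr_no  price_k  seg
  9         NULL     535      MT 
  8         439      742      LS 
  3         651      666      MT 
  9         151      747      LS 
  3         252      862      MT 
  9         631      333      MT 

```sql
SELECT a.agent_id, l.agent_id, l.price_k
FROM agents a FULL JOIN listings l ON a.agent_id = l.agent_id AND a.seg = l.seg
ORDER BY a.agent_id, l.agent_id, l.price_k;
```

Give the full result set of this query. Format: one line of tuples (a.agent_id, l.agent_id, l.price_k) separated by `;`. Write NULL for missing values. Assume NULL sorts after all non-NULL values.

(3, 3, 666); (3, 3, 666); (3, 3, 666); (3, 3, 862); (3, 3, 862); (3, 3, 862); (4, NULL, NULL); (8, NULL, NULL); (NULL, 8, 742); (NULL, 9, 333); (NULL, 9, 535); (NULL, 9, 747); (NULL, NULL, NULL)

FULL OUTER JOIN keeps every row from both sides; unmatched rows get NULL for the other side's columns.
Matching on a.agent_id = l.agent_id AND a.seg = l.seg. A NULL in a compared column never satisfies the condition.
- a row (agent_id=4, seg=MT): no match → kept, l columns NULL.
- a row (agent_id=3, seg=MT): matches 2 l row(s) → 2 output row(s).
- a row (agent_id=8, seg=MT): no match → kept, l columns NULL.
- a row (agent_id=NULL, seg=LS): no match → kept, l columns NULL.
- a row (agent_id=3, seg=MT): matches 2 l row(s) → 2 output row(s).
- a row (agent_id=3, seg=MT): matches 2 l row(s) → 2 output row(s).
- 4 l row(s) had no a match → kept, a columns NULL.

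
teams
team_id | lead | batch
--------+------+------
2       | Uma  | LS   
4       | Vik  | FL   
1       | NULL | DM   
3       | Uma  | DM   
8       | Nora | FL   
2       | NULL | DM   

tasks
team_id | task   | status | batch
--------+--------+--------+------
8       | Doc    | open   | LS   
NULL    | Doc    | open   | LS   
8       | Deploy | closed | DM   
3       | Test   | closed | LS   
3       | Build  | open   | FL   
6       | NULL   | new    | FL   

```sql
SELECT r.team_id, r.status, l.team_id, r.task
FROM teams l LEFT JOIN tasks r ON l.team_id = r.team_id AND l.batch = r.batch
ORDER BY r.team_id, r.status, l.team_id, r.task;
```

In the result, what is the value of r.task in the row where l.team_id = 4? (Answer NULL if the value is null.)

NULL

LEFT JOIN keeps every row from `teams`; unmatched rows get NULL for `tasks`'s columns.
Matching on l.team_id = r.team_id AND l.batch = r.batch. A NULL in a compared column never satisfies the condition.
Matched pairs: 0; unmatched l rows kept: 6.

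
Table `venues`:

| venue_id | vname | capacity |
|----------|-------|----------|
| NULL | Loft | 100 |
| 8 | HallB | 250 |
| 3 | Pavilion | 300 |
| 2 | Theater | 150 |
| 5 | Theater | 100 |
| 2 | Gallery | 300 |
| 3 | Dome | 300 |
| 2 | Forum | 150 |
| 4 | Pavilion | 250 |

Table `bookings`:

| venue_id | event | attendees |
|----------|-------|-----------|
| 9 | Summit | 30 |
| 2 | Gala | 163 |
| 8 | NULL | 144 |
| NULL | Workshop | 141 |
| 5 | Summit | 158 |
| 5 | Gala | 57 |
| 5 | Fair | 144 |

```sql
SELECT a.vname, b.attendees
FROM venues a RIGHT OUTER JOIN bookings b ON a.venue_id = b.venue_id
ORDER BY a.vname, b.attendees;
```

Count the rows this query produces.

RIGHT JOIN keeps every row from `bookings`; unmatched rows get NULL for `venues`'s columns.
Matching on a.venue_id = b.venue_id. A NULL in a compared column never satisfies the condition.
Matched pairs: 7; unmatched b rows kept: 2.
Total: 7 matched + 2 padded = 9 rows.

9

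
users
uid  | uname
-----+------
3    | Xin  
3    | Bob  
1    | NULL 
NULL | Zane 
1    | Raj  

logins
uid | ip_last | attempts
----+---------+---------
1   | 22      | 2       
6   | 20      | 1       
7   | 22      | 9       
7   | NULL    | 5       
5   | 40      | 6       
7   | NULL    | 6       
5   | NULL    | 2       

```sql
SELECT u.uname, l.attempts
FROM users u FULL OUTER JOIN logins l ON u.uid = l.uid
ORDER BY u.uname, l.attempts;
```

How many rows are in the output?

11

FULL OUTER JOIN keeps every row from both sides; unmatched rows get NULL for the other side's columns.
Matching on u.uid = l.uid. A NULL in a compared column never satisfies the condition.
Matched pairs: 2; unmatched u rows kept: 3; unmatched l rows kept: 6.
Total: 2 matched + 9 padded = 11 rows.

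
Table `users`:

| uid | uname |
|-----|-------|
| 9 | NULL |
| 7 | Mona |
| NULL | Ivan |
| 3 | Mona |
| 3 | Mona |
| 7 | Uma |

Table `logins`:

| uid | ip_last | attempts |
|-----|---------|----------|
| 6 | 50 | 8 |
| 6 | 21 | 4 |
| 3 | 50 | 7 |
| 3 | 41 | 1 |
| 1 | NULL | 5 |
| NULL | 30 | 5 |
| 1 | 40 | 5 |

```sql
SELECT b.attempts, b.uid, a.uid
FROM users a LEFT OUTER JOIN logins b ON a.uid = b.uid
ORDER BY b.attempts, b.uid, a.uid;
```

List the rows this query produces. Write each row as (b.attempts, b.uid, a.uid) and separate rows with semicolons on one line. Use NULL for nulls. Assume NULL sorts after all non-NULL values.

(1, 3, 3); (1, 3, 3); (7, 3, 3); (7, 3, 3); (NULL, NULL, 7); (NULL, NULL, 7); (NULL, NULL, 9); (NULL, NULL, NULL)

LEFT JOIN keeps every row from `users`; unmatched rows get NULL for `logins`'s columns.
Matching on a.uid = b.uid. A NULL in a compared column never satisfies the condition.
Matched pairs: 4; unmatched a rows kept: 4.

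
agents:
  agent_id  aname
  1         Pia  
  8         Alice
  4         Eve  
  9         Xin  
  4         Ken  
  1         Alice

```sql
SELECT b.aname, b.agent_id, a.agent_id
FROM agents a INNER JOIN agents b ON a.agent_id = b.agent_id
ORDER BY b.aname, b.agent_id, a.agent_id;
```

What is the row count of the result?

10

INNER JOIN keeps only pairs where the ON condition holds.
Matching on a.agent_id = b.agent_id.
Matched pairs: 10.
Total: 10 rows.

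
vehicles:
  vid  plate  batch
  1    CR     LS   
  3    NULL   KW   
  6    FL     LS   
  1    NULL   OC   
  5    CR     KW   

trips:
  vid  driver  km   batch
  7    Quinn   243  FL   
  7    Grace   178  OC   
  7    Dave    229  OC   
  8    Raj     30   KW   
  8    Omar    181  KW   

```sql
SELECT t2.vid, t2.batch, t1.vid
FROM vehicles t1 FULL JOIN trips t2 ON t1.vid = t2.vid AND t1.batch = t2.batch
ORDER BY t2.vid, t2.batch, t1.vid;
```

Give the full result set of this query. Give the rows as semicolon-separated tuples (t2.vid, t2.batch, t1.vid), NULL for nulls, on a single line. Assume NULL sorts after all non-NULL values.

FULL OUTER JOIN keeps every row from both sides; unmatched rows get NULL for the other side's columns.
Matching on t1.vid = t2.vid AND t1.batch = t2.batch.
- vid=1, batch=LS: no t2 row matches, row kept with t2 columns NULL.
- vid=3, batch=KW: no t2 row matches, row kept with t2 columns NULL.
- vid=6, batch=LS: no t2 row matches, row kept with t2 columns NULL.
- vid=1, batch=OC: no t2 row matches, row kept with t2 columns NULL.
- vid=5, batch=KW: no t2 row matches, row kept with t2 columns NULL.
- plus 5 unmatched t2 row(s), each kept with NULL t1 columns.
After projecting and ordering:
t2.vid | t2.batch | t1.vid
7 | FL | NULL
7 | OC | NULL
7 | OC | NULL
8 | KW | NULL
8 | KW | NULL
NULL | NULL | 1
NULL | NULL | 1
NULL | NULL | 3
NULL | NULL | 5
NULL | NULL | 6

(7, FL, NULL); (7, OC, NULL); (7, OC, NULL); (8, KW, NULL); (8, KW, NULL); (NULL, NULL, 1); (NULL, NULL, 1); (NULL, NULL, 3); (NULL, NULL, 5); (NULL, NULL, 6)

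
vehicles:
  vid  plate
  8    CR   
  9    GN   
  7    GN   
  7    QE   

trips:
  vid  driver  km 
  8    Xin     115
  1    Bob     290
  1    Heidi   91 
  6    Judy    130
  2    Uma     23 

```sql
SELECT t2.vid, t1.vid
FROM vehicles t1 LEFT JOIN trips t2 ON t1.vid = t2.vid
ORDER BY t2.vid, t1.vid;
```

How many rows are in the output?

4

LEFT JOIN keeps every row from `vehicles`; unmatched rows get NULL for `trips`'s columns.
Matching on t1.vid = t2.vid.
- vid=8: 1 matching t2 row(s), so 1 row(s) emitted.
- vid=9: no t2 row matches, row kept with t2 columns NULL.
- vid=7: no t2 row matches, row kept with t2 columns NULL.
- vid=7: no t2 row matches, row kept with t2 columns NULL.
Total: 1 matched + 3 padded = 4 rows.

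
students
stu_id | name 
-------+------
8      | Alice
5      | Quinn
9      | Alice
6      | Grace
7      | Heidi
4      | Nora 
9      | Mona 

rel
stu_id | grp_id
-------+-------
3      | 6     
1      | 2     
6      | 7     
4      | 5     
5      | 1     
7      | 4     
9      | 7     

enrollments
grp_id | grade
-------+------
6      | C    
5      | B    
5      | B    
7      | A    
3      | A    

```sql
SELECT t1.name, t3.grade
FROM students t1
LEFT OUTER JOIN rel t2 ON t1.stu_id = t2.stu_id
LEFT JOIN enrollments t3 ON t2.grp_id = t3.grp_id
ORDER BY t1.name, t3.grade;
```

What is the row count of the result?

Joins associate left-to-right: students LEFT JOIN rel on stu_id gives 7 intermediate row(s).
Then LEFT JOIN `enrollments t3` on grp_id: each of those 7 rows is kept; rows whose t2.grp_id has no match in t3 get NULL for t3's columns.
Result: 8 row(s).

8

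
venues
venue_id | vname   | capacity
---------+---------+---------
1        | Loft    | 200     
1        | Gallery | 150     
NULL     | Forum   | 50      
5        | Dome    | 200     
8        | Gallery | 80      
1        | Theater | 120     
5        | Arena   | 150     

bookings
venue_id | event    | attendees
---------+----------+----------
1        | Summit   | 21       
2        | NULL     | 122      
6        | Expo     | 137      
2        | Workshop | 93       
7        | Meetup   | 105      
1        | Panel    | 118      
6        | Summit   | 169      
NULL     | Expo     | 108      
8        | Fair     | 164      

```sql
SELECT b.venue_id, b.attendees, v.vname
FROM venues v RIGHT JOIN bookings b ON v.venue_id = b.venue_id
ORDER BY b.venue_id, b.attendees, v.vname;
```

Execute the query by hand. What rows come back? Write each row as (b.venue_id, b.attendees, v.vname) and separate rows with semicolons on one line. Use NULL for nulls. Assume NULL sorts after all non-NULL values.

RIGHT JOIN keeps every row from `bookings`; unmatched rows get NULL for `venues`'s columns.
Matching on v.venue_id = b.venue_id. A NULL in a compared column never satisfies the condition.
- v row (venue_id=1): matches 2 b row(s) → 2 output row(s).
- v row (venue_id=1): matches 2 b row(s) → 2 output row(s).
- v row (venue_id=NULL): no match.
- v row (venue_id=5): no match.
- v row (venue_id=8): matches 1 b row(s) → 1 output row(s).
- v row (venue_id=1): matches 2 b row(s) → 2 output row(s).
- v row (venue_id=5): no match.
- 6 row(s) from b found no v partner → padded with NULL.

(1, 21, Gallery); (1, 21, Loft); (1, 21, Theater); (1, 118, Gallery); (1, 118, Loft); (1, 118, Theater); (2, 93, NULL); (2, 122, NULL); (6, 137, NULL); (6, 169, NULL); (7, 105, NULL); (8, 164, Gallery); (NULL, 108, NULL)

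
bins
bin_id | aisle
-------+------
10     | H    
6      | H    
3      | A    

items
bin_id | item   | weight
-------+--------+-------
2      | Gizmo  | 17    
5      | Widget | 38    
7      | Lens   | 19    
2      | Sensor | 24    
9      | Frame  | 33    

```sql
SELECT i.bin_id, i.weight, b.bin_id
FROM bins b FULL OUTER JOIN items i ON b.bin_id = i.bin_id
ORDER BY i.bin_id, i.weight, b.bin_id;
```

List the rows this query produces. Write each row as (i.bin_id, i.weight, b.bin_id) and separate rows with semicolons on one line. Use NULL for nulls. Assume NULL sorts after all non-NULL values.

(2, 17, NULL); (2, 24, NULL); (5, 38, NULL); (7, 19, NULL); (9, 33, NULL); (NULL, NULL, 3); (NULL, NULL, 6); (NULL, NULL, 10)

FULL OUTER JOIN keeps every row from both sides; unmatched rows get NULL for the other side's columns.
Matching on b.bin_id = i.bin_id.
- bin_id=10: no i row matches, row kept with i columns NULL.
- bin_id=6: no i row matches, row kept with i columns NULL.
- bin_id=3: no i row matches, row kept with i columns NULL.
- 5 row(s) from i found no b partner → padded with NULL.
After projecting and ordering:
i.bin_id | i.weight | b.bin_id
2 | 17 | NULL
2 | 24 | NULL
5 | 38 | NULL
7 | 19 | NULL
9 | 33 | NULL
NULL | NULL | 3
NULL | NULL | 6
NULL | NULL | 10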